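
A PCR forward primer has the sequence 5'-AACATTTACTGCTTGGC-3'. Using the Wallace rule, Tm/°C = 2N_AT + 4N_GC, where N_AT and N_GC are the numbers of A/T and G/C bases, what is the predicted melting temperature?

48°C

Scanning the sequence gives T=6, G=3, C=4, A=4.
So N_AT = 10 and N_GC = 7.
Tm = 4·7 + 2·10 = 28 + 20 = 48°C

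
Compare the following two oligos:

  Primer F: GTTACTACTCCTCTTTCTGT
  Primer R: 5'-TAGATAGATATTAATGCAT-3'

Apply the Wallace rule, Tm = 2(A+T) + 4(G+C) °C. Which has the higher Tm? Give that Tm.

Primer F, 56°C

Primer F: A+T=12, G+C=8 → Tm = 2(12)+4(8) = 56°C
Primer R: A+T=15, G+C=4 → Tm = 2(15)+4(4) = 46°C
56°C vs 46°C → primer F is higher.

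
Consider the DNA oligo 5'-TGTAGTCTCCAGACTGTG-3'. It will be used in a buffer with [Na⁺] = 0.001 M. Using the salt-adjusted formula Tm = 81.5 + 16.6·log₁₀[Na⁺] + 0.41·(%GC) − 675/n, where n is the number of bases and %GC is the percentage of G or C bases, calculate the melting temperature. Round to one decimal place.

14.7°C

Length n = 18. Base counts: G=5, T=6, A=3, C=4
G+C = 9, so %GC = 9/18 × 100 = 50%
Salt term: 16.6 × (-3) = -49.8
GC term: 0.41 × 50 = 20.5; length term: −675/18 = −37.5
Tm = 81.5 + (-49.8) + 20.5 − 37.5 = 14.7 → 14.7°C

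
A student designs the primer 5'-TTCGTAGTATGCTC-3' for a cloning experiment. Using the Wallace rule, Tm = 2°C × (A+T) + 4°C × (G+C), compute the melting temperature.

T=6, G=3, C=3, A=2
So N_AT = 8 and N_GC = 6.
Tm = 2(8) + 4(6) = 16 + 24 = 40°C

40°C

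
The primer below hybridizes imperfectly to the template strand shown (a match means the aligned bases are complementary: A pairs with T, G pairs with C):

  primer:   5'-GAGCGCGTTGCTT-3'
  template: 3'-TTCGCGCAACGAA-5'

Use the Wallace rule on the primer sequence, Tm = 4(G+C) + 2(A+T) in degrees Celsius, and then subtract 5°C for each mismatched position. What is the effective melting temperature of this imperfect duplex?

37°C

Primer base counts: A=1, T=4, G=5, C=3 → A+T=5, G+C=8
Perfect-match Tm = 2(5) + 4(8) = 10 + 32 = 42°C
Mismatches (positions where the bases are not complementary): 1 (at position 1)
Effective Tm = 42 − 1×5 = 42 − 5 = 37°C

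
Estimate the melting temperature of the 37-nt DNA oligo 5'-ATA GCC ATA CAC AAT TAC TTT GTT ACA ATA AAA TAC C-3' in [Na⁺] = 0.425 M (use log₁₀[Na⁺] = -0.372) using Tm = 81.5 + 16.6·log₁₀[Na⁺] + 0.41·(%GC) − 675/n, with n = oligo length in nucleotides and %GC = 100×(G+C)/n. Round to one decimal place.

68.2°C

Length n = 37. Base counts: G=2, T=11, A=16, C=8
G+C = 10, so %GC = 10/37 × 100 = 27.027%
Salt term: 16.6 × (-0.372) = -6.175
GC term: 0.41 × 27.027 = 11.081; length term: −675/37 = −18.243
Tm = 81.5 + (-6.175) + 11.081 − 18.243 = 68.163 → 68.2°C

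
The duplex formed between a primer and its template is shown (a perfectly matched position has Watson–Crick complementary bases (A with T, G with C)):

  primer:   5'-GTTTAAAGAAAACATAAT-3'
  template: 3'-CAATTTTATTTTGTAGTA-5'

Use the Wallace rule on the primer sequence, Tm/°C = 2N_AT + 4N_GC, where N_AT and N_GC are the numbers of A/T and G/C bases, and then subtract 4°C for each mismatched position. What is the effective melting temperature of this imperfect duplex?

Primer base counts: A=10, T=5, G=2, C=1 → A+T=15, G+C=3
Perfect-match Tm = 2(15) + 4(3) = 30 + 12 = 42°C
Mismatches (positions where the bases are not complementary): 3 (at positions 4, 8, 16)
Effective Tm = 42 − 3×4 = 42 − 12 = 30°C

30°C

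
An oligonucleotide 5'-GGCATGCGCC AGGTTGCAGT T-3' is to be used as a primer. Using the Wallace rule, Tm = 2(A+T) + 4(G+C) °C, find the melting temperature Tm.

68°C

Scanning the sequence gives G=8, A=3, C=5, T=5.
So N_AT = 8 and N_GC = 13.
Tm = 2×8 + 4×13 = 68°C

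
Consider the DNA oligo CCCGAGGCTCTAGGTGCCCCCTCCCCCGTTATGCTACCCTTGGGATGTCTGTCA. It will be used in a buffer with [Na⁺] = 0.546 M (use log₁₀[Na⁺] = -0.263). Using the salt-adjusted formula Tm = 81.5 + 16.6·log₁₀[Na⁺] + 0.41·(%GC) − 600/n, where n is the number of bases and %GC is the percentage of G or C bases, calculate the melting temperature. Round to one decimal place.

91.8°C

Length n = 54. Scanning the sequence gives T=14, A=6, C=21, G=13.
G+C = 34, so %GC = 34/54 × 100 = 62.963%
Salt term: 16.6 × (-0.263) = -4.366
GC term: 0.41 × 62.963 = 25.815; length term: −600/54 = −11.111
Tm = 81.5 + (-4.366) + 25.815 − 11.111 = 91.838 → 91.8°C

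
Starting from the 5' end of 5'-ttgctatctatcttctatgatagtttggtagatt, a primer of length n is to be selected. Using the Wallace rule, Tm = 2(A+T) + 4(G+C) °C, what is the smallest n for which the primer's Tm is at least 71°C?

First 27 bases: TTGCTATCTATCTTCTATGATAGTTTG → Tm = 70°C (< 71°C)
First 28 bases: TTGCTATCTATCTTCTATGATAGTTTGG → Tm = 74°C (≥ 71°C)
Each additional base adds 2°C (A/T) or 4°C (G/C), so Tm is non-decreasing in n; n = 28 is the first length to reach 71°C.

n = 28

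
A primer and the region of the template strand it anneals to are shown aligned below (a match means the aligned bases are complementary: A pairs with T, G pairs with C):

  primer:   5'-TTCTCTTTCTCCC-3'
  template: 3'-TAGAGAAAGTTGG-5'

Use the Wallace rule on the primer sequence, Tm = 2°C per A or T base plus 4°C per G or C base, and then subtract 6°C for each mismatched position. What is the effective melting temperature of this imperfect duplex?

Primer base counts: A=0, T=7, G=0, C=6 → A+T=7, G+C=6
Perfect-match Tm = 2(7) + 4(6) = 14 + 24 = 38°C
Mismatches (positions where the bases are not complementary): 3 (at positions 1, 10, 11)
Effective Tm = 38 − 3×6 = 38 − 18 = 20°C

20°C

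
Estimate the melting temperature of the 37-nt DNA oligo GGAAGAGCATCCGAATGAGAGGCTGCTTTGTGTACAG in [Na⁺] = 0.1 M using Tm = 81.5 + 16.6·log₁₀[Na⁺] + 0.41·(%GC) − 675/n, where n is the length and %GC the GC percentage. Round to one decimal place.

67.7°C

Length n = 37. Counting bases: T=8, A=10, G=13, C=6
G+C = 19, so %GC = 19/37 × 100 = 51.351%
Salt term: 16.6 × (-1) = -16.6
GC term: 0.41 × 51.351 = 21.054; length term: −675/37 = −18.243
Tm = 81.5 + (-16.6) + 21.054 − 18.243 = 67.711 → 67.7°C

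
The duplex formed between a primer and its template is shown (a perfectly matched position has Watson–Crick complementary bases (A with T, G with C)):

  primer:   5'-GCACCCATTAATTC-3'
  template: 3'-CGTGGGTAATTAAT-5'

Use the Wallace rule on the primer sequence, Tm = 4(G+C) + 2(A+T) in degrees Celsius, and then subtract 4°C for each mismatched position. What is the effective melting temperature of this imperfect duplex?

36°C

Primer base counts: A=4, T=4, G=1, C=5 → A+T=8, G+C=6
Perfect-match Tm = 2(8) + 4(6) = 16 + 24 = 40°C
Mismatches (positions where the bases are not complementary): 1 (at position 14)
Effective Tm = 40 − 1×4 = 40 − 4 = 36°C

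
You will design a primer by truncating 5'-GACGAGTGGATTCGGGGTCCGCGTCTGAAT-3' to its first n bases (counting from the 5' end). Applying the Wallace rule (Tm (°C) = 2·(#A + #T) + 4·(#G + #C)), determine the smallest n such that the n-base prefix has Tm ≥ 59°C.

n = 19

First 18 bases: GACGAGTGGATTCGGGGT → Tm = 58°C (< 59°C)
First 19 bases: GACGAGTGGATTCGGGGTC → Tm = 62°C (≥ 59°C)
Since every base adds ≥2°C, Tm only increases with n, so the threshold is first crossed at n = 19.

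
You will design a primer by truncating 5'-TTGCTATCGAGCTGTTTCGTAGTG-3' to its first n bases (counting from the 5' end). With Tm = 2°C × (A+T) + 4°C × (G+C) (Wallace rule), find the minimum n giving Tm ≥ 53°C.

First 18 bases: TTGCTATCGAGCTGTTTC → Tm = 52°C (< 53°C)
First 19 bases: TTGCTATCGAGCTGTTTCG → Tm = 56°C (≥ 53°C)
Since every base adds ≥2°C, Tm only increases with n, so the threshold is first crossed at n = 19.

n = 19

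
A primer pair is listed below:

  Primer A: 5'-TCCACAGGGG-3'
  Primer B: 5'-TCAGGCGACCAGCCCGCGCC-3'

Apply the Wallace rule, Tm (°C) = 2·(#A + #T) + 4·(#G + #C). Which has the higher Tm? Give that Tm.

Primer B, 72°C

Primer A: A+T=3, G+C=7 → Tm = 2(3)+4(7) = 34°C
Primer B: A+T=4, G+C=16 → Tm = 2(4)+4(16) = 72°C
34°C vs 72°C → primer B is higher.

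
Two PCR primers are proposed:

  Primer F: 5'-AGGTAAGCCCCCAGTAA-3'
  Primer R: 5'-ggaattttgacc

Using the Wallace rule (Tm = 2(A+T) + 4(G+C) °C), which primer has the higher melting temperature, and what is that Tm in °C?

Primer F: A+T=8, G+C=9 → Tm = 2(8)+4(9) = 52°C
Primer R: A+T=7, G+C=5 → Tm = 2(7)+4(5) = 34°C
52°C vs 34°C → primer F is higher.

Primer F, 52°C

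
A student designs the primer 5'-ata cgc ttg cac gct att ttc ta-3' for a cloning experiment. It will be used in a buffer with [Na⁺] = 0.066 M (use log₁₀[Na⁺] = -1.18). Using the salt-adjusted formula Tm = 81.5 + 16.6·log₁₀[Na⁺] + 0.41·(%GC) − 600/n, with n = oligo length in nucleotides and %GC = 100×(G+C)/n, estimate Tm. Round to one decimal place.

Length n = 23. Scanning the sequence gives T=9, C=6, A=5, G=3.
G+C = 9, so %GC = 9/23 × 100 = 39.13%
Salt term: 16.6 × (-1.18) = -19.588
GC term: 0.41 × 39.13 = 16.043; length term: −600/23 = −26.087
Tm = 81.5 + (-19.588) + 16.043 − 26.087 = 51.868 → 51.9°C

51.9°C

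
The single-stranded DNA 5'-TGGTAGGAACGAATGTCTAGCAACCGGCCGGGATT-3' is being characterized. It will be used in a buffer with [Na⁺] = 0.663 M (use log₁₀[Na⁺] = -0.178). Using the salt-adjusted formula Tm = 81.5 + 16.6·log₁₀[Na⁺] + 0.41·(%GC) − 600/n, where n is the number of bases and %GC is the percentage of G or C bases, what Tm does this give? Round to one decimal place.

83.7°C

Length n = 35. Scanning the sequence gives C=7, G=12, T=7, A=9.
G+C = 19, so %GC = 19/35 × 100 = 54.286%
Salt term: 16.6 × (-0.178) = -2.955
GC term: 0.41 × 54.286 = 22.257; length term: −600/35 = −17.143
Tm = 81.5 + (-2.955) + 22.257 − 17.143 = 83.659 → 83.7°C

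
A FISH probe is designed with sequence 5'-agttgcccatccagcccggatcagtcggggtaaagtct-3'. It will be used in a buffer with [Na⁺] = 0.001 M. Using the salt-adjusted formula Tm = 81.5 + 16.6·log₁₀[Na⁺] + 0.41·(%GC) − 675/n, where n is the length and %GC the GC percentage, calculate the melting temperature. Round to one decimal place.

Length n = 38. Counting bases: C=11, A=8, G=11, T=8
G+C = 22, so %GC = 22/38 × 100 = 57.895%
Salt term: 16.6 × (-3) = -49.8
GC term: 0.41 × 57.895 = 23.737; length term: −675/38 = −17.763
Tm = 81.5 + (-49.8) + 23.737 − 17.763 = 37.674 → 37.7°C

37.7°C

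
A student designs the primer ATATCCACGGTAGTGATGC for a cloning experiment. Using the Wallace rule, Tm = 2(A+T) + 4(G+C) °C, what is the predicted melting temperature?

A=5, C=4, T=5, G=5
So N_AT = 10 and N_GC = 9.
Tm = 2(10) + 4(9) = 20 + 36 = 56°C

56°C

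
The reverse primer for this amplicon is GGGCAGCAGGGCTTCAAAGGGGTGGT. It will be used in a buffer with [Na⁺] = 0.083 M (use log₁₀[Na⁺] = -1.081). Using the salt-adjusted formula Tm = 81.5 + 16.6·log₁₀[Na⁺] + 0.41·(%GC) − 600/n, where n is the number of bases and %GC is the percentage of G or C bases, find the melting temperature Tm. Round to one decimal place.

67.3°C

Length n = 26. G=13, C=4, A=5, T=4
G+C = 17, so %GC = 17/26 × 100 = 65.385%
Salt term: 16.6 × (-1.081) = -17.945
GC term: 0.41 × 65.385 = 26.808; length term: −600/26 = −23.077
Tm = 81.5 + (-17.945) + 26.808 − 23.077 = 67.286 → 67.3°C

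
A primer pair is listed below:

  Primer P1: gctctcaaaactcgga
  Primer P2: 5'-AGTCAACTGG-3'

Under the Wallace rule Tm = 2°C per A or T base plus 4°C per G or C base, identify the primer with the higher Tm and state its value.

Primer P1: A+T=8, G+C=8 → Tm = 2(8)+4(8) = 48°C
Primer P2: A+T=5, G+C=5 → Tm = 2(5)+4(5) = 30°C
48°C vs 30°C → primer P1 is higher.

Primer P1, 48°C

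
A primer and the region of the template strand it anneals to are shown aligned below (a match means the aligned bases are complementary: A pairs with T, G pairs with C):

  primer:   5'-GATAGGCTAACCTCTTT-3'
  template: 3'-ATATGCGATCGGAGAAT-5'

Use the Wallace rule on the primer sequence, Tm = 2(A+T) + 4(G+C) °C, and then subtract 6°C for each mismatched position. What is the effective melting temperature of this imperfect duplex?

Primer base counts: A=4, T=6, G=3, C=4 → A+T=10, G+C=7
Perfect-match Tm = 2(10) + 4(7) = 20 + 28 = 48°C
Mismatches (positions where the bases are not complementary): 4 (at positions 1, 5, 10, 17)
Effective Tm = 48 − 4×6 = 48 − 24 = 24°C

24°C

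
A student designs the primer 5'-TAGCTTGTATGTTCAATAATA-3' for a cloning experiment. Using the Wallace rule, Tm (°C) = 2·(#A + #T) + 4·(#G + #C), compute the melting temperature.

Base counts: A=7, C=2, G=3, T=9
So N_AT = 16 and N_GC = 5.
Tm = 4·5 + 2·16 = 20 + 32 = 52°C

52°C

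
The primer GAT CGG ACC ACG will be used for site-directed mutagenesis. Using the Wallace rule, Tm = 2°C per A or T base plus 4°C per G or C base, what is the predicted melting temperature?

Scanning the sequence gives G=4, A=3, T=1, C=4.
A+T = 4, G+C = 8
Tm = 2×4 + 4×8 = 40°C

40°C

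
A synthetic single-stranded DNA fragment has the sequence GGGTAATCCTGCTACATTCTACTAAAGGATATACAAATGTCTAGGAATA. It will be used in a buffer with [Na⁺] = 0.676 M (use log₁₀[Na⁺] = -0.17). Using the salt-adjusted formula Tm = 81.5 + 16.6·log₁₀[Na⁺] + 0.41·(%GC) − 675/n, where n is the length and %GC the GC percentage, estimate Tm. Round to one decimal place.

Length n = 49. Counting bases: A=18, T=14, G=9, C=8
G+C = 17, so %GC = 17/49 × 100 = 34.694%
Salt term: 16.6 × (-0.17) = -2.822
GC term: 0.41 × 34.694 = 14.225; length term: −675/49 = −13.776
Tm = 81.5 + (-2.822) + 14.225 − 13.776 = 79.127 → 79.1°C

79.1°C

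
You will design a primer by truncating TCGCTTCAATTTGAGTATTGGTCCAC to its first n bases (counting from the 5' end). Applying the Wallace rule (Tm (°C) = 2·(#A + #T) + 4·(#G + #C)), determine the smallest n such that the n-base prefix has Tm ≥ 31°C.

n = 12

First 11 bases: TCGCTTCAATT → Tm = 30°C (< 31°C)
First 12 bases: TCGCTTCAATTT → Tm = 32°C (≥ 31°C)
Each additional base adds 2°C (A/T) or 4°C (G/C), so Tm is non-decreasing in n; n = 12 is the first length to reach 31°C.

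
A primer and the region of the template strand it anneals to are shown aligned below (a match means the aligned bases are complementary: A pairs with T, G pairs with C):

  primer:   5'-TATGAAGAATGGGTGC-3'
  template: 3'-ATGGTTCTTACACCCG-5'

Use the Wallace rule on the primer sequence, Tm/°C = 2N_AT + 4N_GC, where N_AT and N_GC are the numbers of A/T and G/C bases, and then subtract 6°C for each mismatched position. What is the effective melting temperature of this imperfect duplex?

Primer base counts: A=5, T=4, G=6, C=1 → A+T=9, G+C=7
Perfect-match Tm = 2(9) + 4(7) = 18 + 28 = 46°C
Mismatches (positions where the bases are not complementary): 4 (at positions 3, 4, 12, 14)
Effective Tm = 46 − 4×6 = 46 − 24 = 22°C

22°C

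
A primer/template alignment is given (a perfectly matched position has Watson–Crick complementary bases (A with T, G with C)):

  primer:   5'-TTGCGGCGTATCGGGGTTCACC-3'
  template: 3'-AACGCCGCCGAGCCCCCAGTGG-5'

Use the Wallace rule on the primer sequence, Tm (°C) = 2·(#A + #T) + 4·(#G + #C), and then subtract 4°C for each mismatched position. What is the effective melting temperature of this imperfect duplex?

60°C

Primer base counts: A=2, T=6, G=8, C=6 → A+T=8, G+C=14
Perfect-match Tm = 2(8) + 4(14) = 16 + 56 = 72°C
Mismatches (positions where the bases are not complementary): 3 (at positions 9, 10, 17)
Effective Tm = 72 − 3×4 = 72 − 12 = 60°C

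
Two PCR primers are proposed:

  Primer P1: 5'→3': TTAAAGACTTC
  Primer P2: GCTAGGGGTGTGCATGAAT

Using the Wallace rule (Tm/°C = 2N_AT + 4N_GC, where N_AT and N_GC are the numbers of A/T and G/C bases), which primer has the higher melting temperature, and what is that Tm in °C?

Primer P2, 58°C

Primer P1: A+T=8, G+C=3 → Tm = 2(8)+4(3) = 28°C
Primer P2: A+T=9, G+C=10 → Tm = 2(9)+4(10) = 58°C
28°C vs 58°C → primer P2 is higher.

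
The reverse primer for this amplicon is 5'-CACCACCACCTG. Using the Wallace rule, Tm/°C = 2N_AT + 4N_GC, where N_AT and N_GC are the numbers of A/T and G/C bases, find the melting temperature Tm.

Base counts: C=7, A=3, T=1, G=1
AT pairs contribute 4, GC pairs contribute 8.
Tm = 2×4 + 4×8 = 40°C

40°C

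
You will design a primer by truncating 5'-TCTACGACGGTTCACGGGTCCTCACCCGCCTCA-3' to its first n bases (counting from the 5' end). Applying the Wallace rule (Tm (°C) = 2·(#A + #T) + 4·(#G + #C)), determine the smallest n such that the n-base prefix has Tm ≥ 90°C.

First 27 bases: TCTACGACGGTTCACGGGTCCTCACCC → Tm = 88°C (< 90°C)
First 28 bases: TCTACGACGGTTCACGGGTCCTCACCCG → Tm = 92°C (≥ 90°C)
Each additional base adds 2°C (A/T) or 4°C (G/C), so Tm is non-decreasing in n; n = 28 is the first length to reach 90°C.

n = 28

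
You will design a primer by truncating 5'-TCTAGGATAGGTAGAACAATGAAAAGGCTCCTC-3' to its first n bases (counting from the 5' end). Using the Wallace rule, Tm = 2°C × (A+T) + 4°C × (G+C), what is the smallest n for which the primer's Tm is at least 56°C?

First 20 bases: TCTAGGATAGGTAGAACAAT → Tm = 54°C (< 56°C)
First 21 bases: TCTAGGATAGGTAGAACAATG → Tm = 58°C (≥ 56°C)
Since every base adds ≥2°C, Tm only increases with n, so the threshold is first crossed at n = 21.

n = 21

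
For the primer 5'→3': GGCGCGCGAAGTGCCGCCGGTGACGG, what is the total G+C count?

Counting bases: A=3, G=13, C=8, T=2
Total G or C: 13 + 8 = 21

21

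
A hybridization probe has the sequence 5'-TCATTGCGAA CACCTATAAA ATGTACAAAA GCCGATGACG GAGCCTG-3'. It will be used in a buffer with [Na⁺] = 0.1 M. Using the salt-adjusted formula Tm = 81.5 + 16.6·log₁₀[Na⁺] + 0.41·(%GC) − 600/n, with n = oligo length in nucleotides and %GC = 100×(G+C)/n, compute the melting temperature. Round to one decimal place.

70.5°C

Length n = 47. Scanning the sequence gives G=10, T=9, C=11, A=17.
G+C = 21, so %GC = 21/47 × 100 = 44.681%
Salt term: 16.6 × (-1) = -16.6
GC term: 0.41 × 44.681 = 18.319; length term: −600/47 = −12.766
Tm = 81.5 + (-16.6) + 18.319 − 12.766 = 70.453 → 70.5°C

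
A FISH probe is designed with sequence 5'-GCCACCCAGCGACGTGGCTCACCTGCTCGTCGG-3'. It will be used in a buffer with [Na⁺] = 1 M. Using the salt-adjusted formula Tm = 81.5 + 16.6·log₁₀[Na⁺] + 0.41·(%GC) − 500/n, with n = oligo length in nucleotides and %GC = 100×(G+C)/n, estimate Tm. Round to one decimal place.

96.2°C

Length n = 33. Scanning the sequence gives A=4, T=5, C=14, G=10.
G+C = 24, so %GC = 24/33 × 100 = 72.727%
Salt term: 16.6 × (0) = 0
GC term: 0.41 × 72.727 = 29.818; length term: −500/33 = −15.152
Tm = 81.5 + (0) + 29.818 − 15.152 = 96.166 → 96.2°C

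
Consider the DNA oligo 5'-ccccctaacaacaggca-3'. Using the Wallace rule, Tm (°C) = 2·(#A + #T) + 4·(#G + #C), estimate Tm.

54°C

Counting bases: G=2, T=1, C=8, A=6
AT pairs contribute 7, GC pairs contribute 10.
Tm = 2×7 + 4×10 = 54°C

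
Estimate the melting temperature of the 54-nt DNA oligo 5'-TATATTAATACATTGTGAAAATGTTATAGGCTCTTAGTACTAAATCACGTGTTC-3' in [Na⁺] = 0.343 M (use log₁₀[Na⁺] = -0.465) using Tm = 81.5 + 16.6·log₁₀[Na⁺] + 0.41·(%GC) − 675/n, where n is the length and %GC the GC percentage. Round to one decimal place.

Length n = 54. A=18, G=8, C=7, T=21
G+C = 15, so %GC = 15/54 × 100 = 27.778%
Salt term: 16.6 × (-0.465) = -7.719
GC term: 0.41 × 27.778 = 11.389; length term: −675/54 = −12.5
Tm = 81.5 + (-7.719) + 11.389 − 12.5 = 72.67 → 72.7°C

72.7°C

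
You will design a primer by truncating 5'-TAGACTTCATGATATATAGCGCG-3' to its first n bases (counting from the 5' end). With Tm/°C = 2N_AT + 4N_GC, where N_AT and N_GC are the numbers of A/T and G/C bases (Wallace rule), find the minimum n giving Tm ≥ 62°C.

First 22 bases: TAGACTTCATGATATATAGCGC → Tm = 60°C (< 62°C)
First 23 bases: TAGACTTCATGATATATAGCGCG → Tm = 64°C (≥ 62°C)
Each additional base adds 2°C (A/T) or 4°C (G/C), so Tm is non-decreasing in n; n = 23 is the first length to reach 62°C.

n = 23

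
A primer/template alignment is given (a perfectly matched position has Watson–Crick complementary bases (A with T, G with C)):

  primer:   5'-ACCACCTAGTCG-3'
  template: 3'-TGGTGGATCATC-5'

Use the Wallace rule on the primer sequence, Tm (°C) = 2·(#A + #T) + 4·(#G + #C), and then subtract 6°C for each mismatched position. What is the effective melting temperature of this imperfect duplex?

32°C

Primer base counts: A=3, T=2, G=2, C=5 → A+T=5, G+C=7
Perfect-match Tm = 2(5) + 4(7) = 10 + 28 = 38°C
Mismatches (positions where the bases are not complementary): 1 (at position 11)
Effective Tm = 38 − 1×6 = 38 − 6 = 32°C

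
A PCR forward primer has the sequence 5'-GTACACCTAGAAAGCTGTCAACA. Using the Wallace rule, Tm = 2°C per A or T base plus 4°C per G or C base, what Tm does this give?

66°C

Counting bases: T=4, G=4, A=9, C=6
AT pairs contribute 13, GC pairs contribute 10.
Tm = 4·10 + 2·13 = 40 + 26 = 66°C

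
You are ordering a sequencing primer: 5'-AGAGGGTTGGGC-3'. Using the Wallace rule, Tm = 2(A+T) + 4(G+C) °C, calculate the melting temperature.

40°C

C=1, G=7, A=2, T=2
A+T = 4, G+C = 8
Tm = 2(4) + 4(8) = 8 + 32 = 40°C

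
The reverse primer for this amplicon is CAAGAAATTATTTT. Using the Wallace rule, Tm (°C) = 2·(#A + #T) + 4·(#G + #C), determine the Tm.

32°C

Scanning the sequence gives G=1, C=1, A=6, T=6.
So N_AT = 12 and N_GC = 2.
Tm = 2(12) + 4(2) = 24 + 8 = 32°C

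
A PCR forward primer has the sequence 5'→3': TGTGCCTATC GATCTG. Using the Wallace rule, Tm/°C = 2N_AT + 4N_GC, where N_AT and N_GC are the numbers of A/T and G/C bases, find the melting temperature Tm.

48°C

Counting bases: C=4, A=2, G=4, T=6
AT pairs contribute 8, GC pairs contribute 8.
Tm = 2×8 + 4×8 = 48°C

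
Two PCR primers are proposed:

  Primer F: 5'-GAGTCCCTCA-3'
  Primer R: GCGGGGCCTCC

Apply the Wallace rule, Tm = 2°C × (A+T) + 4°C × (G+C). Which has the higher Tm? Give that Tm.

Primer F: A+T=4, G+C=6 → Tm = 2(4)+4(6) = 32°C
Primer R: A+T=1, G+C=10 → Tm = 2(1)+4(10) = 42°C
32°C vs 42°C → primer R is higher.

Primer R, 42°C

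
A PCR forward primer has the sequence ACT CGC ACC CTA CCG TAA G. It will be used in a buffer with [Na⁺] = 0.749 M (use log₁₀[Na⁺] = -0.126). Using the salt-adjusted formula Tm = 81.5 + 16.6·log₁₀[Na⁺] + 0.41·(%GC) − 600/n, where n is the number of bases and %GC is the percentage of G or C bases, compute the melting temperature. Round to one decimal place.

71.6°C

Length n = 19. Base counts: A=5, G=3, T=3, C=8
G+C = 11, so %GC = 11/19 × 100 = 57.895%
Salt term: 16.6 × (-0.126) = -2.092
GC term: 0.41 × 57.895 = 23.737; length term: −600/19 = −31.579
Tm = 81.5 + (-2.092) + 23.737 − 31.579 = 71.566 → 71.6°C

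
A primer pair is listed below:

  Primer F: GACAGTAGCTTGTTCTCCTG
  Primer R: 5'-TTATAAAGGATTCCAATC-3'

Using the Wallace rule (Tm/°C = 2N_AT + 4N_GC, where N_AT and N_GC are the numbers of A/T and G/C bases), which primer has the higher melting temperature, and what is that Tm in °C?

Primer F, 60°C

Primer F: A+T=10, G+C=10 → Tm = 2(10)+4(10) = 60°C
Primer R: A+T=13, G+C=5 → Tm = 2(13)+4(5) = 46°C
60°C vs 46°C → primer F is higher.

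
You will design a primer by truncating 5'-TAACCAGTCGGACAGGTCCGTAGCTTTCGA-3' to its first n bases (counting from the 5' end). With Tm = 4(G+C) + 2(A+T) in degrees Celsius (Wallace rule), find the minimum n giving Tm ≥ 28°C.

n = 10

First 9 bases: TAACCAGTC → Tm = 26°C (< 28°C)
First 10 bases: TAACCAGTCG → Tm = 30°C (≥ 28°C)
Since every base adds ≥2°C, Tm only increases with n, so the threshold is first crossed at n = 10.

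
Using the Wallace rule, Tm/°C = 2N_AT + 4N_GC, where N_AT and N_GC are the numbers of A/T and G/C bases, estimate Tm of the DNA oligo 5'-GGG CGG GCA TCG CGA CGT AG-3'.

70°C

Counting bases: C=5, G=10, T=2, A=3
A+T = 5, G+C = 15
Tm = 2(5) + 4(15) = 10 + 60 = 70°C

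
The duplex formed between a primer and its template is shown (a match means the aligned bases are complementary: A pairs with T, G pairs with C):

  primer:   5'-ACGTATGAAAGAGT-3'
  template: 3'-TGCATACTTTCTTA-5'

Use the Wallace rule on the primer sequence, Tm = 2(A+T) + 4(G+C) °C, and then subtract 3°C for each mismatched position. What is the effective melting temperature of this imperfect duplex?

35°C

Primer base counts: A=6, T=3, G=4, C=1 → A+T=9, G+C=5
Perfect-match Tm = 2(9) + 4(5) = 18 + 20 = 38°C
Mismatches (positions where the bases are not complementary): 1 (at position 13)
Effective Tm = 38 − 1×3 = 38 − 3 = 35°C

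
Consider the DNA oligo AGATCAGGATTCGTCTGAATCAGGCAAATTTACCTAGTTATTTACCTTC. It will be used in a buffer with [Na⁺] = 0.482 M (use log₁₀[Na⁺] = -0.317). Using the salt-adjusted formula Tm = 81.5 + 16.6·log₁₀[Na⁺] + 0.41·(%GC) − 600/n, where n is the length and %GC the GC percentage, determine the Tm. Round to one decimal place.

79.1°C

Length n = 49. Base counts: C=10, G=8, T=17, A=14
G+C = 18, so %GC = 18/49 × 100 = 36.735%
Salt term: 16.6 × (-0.317) = -5.262
GC term: 0.41 × 36.735 = 15.061; length term: −600/49 = −12.245
Tm = 81.5 + (-5.262) + 15.061 − 12.245 = 79.054 → 79.1°C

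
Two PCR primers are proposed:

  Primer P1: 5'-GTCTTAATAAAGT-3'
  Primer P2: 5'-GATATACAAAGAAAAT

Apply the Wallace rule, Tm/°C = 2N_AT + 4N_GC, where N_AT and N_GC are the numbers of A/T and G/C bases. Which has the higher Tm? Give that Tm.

Primer P1: A+T=10, G+C=3 → Tm = 2(10)+4(3) = 32°C
Primer P2: A+T=13, G+C=3 → Tm = 2(13)+4(3) = 38°C
32°C vs 38°C → primer P2 is higher.

Primer P2, 38°C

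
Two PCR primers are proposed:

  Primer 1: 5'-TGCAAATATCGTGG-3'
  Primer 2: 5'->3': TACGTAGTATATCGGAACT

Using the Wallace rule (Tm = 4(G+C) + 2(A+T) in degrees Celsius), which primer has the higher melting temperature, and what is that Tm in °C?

Primer 1: A+T=8, G+C=6 → Tm = 2(8)+4(6) = 40°C
Primer 2: A+T=12, G+C=7 → Tm = 2(12)+4(7) = 52°C
40°C vs 52°C → primer 2 is higher.

Primer 2, 52°C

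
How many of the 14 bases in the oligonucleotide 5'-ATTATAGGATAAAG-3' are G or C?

3

Scanning the sequence gives A=7, T=4, C=0, G=3.
G+C = 3 + 0 = 3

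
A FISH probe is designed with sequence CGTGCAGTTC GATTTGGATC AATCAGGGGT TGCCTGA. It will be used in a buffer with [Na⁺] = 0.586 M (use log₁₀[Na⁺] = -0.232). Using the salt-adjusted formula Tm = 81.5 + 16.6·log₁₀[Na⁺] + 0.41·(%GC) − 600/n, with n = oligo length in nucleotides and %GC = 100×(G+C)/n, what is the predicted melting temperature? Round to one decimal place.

Length n = 37. Counting bases: C=7, T=11, G=12, A=7
G+C = 19, so %GC = 19/37 × 100 = 51.351%
Salt term: 16.6 × (-0.232) = -3.851
GC term: 0.41 × 51.351 = 21.054; length term: −600/37 = −16.216
Tm = 81.5 + (-3.851) + 21.054 − 16.216 = 82.487 → 82.5°C

82.5°C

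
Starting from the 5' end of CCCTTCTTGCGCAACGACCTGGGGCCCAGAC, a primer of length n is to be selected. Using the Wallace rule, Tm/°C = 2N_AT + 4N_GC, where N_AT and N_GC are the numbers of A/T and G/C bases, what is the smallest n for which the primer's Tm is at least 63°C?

n = 20

First 19 bases: CCCTTCTTGCGCAACGACC → Tm = 62°C (< 63°C)
First 20 bases: CCCTTCTTGCGCAACGACCT → Tm = 64°C (≥ 63°C)
Each additional base adds 2°C (A/T) or 4°C (G/C), so Tm is non-decreasing in n; n = 20 is the first length to reach 63°C.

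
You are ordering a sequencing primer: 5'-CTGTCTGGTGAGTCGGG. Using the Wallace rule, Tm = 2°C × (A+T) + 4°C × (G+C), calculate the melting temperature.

C=3, T=5, G=8, A=1
So N_AT = 6 and N_GC = 11.
Tm = 2×6 + 4×11 = 56°C

56°C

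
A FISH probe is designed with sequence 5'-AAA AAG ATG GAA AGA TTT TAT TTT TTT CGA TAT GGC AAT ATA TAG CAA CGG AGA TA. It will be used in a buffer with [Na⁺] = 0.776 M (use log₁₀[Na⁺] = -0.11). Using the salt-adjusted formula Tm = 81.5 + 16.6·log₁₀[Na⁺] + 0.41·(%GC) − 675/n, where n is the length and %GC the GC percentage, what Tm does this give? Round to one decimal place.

78.6°C

Length n = 56. Base counts: T=18, G=11, A=23, C=4
G+C = 15, so %GC = 15/56 × 100 = 26.786%
Salt term: 16.6 × (-0.11) = -1.826
GC term: 0.41 × 26.786 = 10.982; length term: −675/56 = −12.054
Tm = 81.5 + (-1.826) + 10.982 − 12.054 = 78.602 → 78.6°C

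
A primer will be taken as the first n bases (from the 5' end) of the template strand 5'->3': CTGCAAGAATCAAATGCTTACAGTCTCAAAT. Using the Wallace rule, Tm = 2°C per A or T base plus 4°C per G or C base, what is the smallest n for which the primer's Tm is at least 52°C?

n = 19

First 18 bases: CTGCAAGAATCAAATGCT → Tm = 50°C (< 52°C)
First 19 bases: CTGCAAGAATCAAATGCTT → Tm = 52°C (≥ 52°C)
Since every base adds ≥2°C, Tm only increases with n, so the threshold is first crossed at n = 19.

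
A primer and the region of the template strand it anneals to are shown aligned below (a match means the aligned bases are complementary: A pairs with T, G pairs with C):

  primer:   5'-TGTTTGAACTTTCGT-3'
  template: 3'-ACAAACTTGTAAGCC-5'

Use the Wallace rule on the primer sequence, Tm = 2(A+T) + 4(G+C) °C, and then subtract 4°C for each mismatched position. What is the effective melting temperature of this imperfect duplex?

32°C

Primer base counts: A=2, T=8, G=3, C=2 → A+T=10, G+C=5
Perfect-match Tm = 2(10) + 4(5) = 20 + 20 = 40°C
Mismatches (positions where the bases are not complementary): 2 (at positions 10, 15)
Effective Tm = 40 − 2×4 = 40 − 8 = 32°C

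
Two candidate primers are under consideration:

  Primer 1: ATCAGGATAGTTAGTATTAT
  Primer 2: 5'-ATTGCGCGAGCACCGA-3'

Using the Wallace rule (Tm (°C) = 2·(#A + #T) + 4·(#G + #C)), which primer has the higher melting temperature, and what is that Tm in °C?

Primer 1: A+T=15, G+C=5 → Tm = 2(15)+4(5) = 50°C
Primer 2: A+T=6, G+C=10 → Tm = 2(6)+4(10) = 52°C
50°C vs 52°C → primer 2 is higher.

Primer 2, 52°C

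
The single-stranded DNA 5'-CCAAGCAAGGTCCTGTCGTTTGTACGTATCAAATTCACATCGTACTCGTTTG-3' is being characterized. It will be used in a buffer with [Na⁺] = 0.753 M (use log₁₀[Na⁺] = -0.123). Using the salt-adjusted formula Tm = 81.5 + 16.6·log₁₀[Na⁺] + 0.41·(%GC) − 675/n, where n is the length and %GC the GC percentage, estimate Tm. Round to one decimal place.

84.6°C

Length n = 52. C=13, T=17, A=12, G=10
G+C = 23, so %GC = 23/52 × 100 = 44.231%
Salt term: 16.6 × (-0.123) = -2.042
GC term: 0.41 × 44.231 = 18.135; length term: −675/52 = −12.981
Tm = 81.5 + (-2.042) + 18.135 − 12.981 = 84.612 → 84.6°C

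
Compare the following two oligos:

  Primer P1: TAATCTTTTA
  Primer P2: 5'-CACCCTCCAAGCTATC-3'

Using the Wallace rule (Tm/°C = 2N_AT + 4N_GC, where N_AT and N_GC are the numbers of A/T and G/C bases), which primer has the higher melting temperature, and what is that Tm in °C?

Primer P1: A+T=9, G+C=1 → Tm = 2(9)+4(1) = 22°C
Primer P2: A+T=7, G+C=9 → Tm = 2(7)+4(9) = 50°C
22°C vs 50°C → primer P2 is higher.

Primer P2, 50°C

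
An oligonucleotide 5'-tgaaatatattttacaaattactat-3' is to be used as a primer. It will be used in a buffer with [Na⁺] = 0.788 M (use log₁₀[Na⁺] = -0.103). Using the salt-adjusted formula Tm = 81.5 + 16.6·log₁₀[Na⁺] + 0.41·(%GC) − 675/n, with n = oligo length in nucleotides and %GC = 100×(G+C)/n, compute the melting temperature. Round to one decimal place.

Length n = 25. Counting bases: C=2, T=11, A=11, G=1
G+C = 3, so %GC = 3/25 × 100 = 12%
Salt term: 16.6 × (-0.103) = -1.71
GC term: 0.41 × 12 = 4.92; length term: −675/25 = −27
Tm = 81.5 + (-1.71) + 4.92 − 27 = 57.71 → 57.7°C

57.7°C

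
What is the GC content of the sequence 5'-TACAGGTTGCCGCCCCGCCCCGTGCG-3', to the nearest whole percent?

C=12, T=4, A=2, G=8
G+C = 8 + 12 = 20 out of 26 bases
%GC = 20/26 × 100 = 76.92% ≈ 77%

77%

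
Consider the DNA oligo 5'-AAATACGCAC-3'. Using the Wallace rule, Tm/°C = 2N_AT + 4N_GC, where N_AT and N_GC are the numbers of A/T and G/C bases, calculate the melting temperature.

28°C

C=3, G=1, T=1, A=5
A+T = 6, G+C = 4
Tm = 4·4 + 2·6 = 16 + 12 = 28°C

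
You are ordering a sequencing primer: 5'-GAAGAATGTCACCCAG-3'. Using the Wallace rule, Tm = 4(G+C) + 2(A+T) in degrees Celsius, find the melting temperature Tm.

48°C

Scanning the sequence gives T=2, C=4, A=6, G=4.
So N_AT = 8 and N_GC = 8.
Tm = 2×8 + 4×8 = 48°C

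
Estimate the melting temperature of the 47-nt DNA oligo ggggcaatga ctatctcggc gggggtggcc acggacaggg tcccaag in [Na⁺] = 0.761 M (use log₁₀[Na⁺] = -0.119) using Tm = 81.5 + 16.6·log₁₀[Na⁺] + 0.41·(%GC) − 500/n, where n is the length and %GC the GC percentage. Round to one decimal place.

Length n = 47. Scanning the sequence gives G=20, C=12, T=6, A=9.
G+C = 32, so %GC = 32/47 × 100 = 68.085%
Salt term: 16.6 × (-0.119) = -1.975
GC term: 0.41 × 68.085 = 27.915; length term: −500/47 = −10.638
Tm = 81.5 + (-1.975) + 27.915 − 10.638 = 96.802 → 96.8°C

96.8°C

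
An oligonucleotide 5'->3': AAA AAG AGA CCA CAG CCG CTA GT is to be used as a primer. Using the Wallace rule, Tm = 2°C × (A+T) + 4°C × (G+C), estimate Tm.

68°C

Base counts: G=5, A=10, T=2, C=6
So N_AT = 12 and N_GC = 11.
Tm = 2×12 + 4×11 = 68°C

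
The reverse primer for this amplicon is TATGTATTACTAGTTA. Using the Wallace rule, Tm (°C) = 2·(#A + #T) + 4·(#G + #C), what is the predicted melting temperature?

38°C

Counting bases: A=5, T=8, C=1, G=2
A+T = 13, G+C = 3
Tm = 4·3 + 2·13 = 12 + 26 = 38°C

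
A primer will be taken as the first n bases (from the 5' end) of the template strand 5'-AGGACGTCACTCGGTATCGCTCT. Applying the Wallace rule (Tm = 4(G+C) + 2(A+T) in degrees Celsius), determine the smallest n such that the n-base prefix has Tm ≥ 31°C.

n = 10

First 9 bases: AGGACGTCA → Tm = 28°C (< 31°C)
First 10 bases: AGGACGTCAC → Tm = 32°C (≥ 31°C)
Since every base adds ≥2°C, Tm only increases with n, so the threshold is first crossed at n = 10.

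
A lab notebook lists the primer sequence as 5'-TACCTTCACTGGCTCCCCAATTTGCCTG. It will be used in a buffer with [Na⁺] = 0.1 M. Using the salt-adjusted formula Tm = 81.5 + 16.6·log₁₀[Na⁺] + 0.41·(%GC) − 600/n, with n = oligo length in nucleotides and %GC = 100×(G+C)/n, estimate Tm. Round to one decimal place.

Length n = 28. Counting bases: G=4, A=4, C=11, T=9
G+C = 15, so %GC = 15/28 × 100 = 53.571%
Salt term: 16.6 × (-1) = -16.6
GC term: 0.41 × 53.571 = 21.964; length term: −600/28 = −21.429
Tm = 81.5 + (-16.6) + 21.964 − 21.429 = 65.435 → 65.4°C

65.4°C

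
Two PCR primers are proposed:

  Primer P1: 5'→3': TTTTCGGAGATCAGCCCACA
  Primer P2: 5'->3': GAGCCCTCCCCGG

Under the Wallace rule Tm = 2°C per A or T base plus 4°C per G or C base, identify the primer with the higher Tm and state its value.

Primer P1, 60°C

Primer P1: A+T=10, G+C=10 → Tm = 2(10)+4(10) = 60°C
Primer P2: A+T=2, G+C=11 → Tm = 2(2)+4(11) = 48°C
60°C vs 48°C → primer P1 is higher.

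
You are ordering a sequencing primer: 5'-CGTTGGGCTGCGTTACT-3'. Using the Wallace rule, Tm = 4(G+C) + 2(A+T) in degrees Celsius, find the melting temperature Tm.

Base counts: A=1, T=6, G=6, C=4
AT pairs contribute 7, GC pairs contribute 10.
Tm = 2×7 + 4×10 = 54°C

54°C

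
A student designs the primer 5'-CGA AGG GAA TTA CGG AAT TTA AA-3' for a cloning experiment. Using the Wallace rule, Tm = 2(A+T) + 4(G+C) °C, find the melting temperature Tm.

Base counts: A=10, G=6, T=5, C=2
AT pairs contribute 15, GC pairs contribute 8.
Tm = 2(15) + 4(8) = 30 + 32 = 62°C

62°C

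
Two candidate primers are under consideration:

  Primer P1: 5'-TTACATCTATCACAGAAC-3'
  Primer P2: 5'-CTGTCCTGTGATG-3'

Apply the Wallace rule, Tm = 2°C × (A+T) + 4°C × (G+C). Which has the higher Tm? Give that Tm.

Primer P1, 48°C

Primer P1: A+T=12, G+C=6 → Tm = 2(12)+4(6) = 48°C
Primer P2: A+T=6, G+C=7 → Tm = 2(6)+4(7) = 40°C
48°C vs 40°C → primer P1 is higher.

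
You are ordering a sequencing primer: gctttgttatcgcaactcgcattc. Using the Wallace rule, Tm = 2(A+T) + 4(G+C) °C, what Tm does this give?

Scanning the sequence gives G=4, A=4, T=9, C=7.
A+T = 13, G+C = 11
Tm = 2×13 + 4×11 = 70°C

70°C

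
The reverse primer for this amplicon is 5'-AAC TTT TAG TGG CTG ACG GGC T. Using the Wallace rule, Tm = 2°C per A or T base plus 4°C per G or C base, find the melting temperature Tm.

Scanning the sequence gives T=7, G=7, C=4, A=4.
AT pairs contribute 11, GC pairs contribute 11.
Tm = 2×11 + 4×11 = 66°C

66°C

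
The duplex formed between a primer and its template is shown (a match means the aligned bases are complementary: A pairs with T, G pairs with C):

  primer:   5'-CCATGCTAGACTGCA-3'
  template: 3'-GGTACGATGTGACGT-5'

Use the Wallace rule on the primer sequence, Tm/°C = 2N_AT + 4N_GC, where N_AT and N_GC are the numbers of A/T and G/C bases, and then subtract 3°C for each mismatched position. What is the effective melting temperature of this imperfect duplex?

43°C

Primer base counts: A=4, T=3, G=3, C=5 → A+T=7, G+C=8
Perfect-match Tm = 2(7) + 4(8) = 14 + 32 = 46°C
Mismatches (positions where the bases are not complementary): 1 (at position 9)
Effective Tm = 46 − 1×3 = 46 − 3 = 43°C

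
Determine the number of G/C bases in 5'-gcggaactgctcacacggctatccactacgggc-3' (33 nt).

Counting bases: G=9, T=5, A=7, C=12
G+C = 9 + 12 = 21

21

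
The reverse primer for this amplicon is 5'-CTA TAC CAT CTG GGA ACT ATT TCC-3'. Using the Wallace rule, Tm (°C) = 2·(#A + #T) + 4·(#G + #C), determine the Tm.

68°C

Scanning the sequence gives G=3, A=6, T=8, C=7.
A+T = 14, G+C = 10
Tm = 4·10 + 2·14 = 40 + 28 = 68°C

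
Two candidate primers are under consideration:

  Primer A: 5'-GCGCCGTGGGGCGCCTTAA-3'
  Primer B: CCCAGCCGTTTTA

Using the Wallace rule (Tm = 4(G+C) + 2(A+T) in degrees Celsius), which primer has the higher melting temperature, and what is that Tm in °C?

Primer A, 66°C

Primer A: A+T=5, G+C=14 → Tm = 2(5)+4(14) = 66°C
Primer B: A+T=6, G+C=7 → Tm = 2(6)+4(7) = 40°C
66°C vs 40°C → primer A is higher.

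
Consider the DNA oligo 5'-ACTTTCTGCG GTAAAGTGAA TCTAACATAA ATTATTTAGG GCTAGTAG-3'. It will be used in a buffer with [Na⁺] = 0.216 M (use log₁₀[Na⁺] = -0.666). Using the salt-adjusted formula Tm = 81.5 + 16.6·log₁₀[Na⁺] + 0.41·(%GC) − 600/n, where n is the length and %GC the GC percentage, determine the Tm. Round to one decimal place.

Length n = 48. A=16, T=16, C=6, G=10
G+C = 16, so %GC = 16/48 × 100 = 33.333%
Salt term: 16.6 × (-0.666) = -11.056
GC term: 0.41 × 33.333 = 13.667; length term: −600/48 = −12.5
Tm = 81.5 + (-11.056) + 13.667 − 12.5 = 71.611 → 71.6°C

71.6°C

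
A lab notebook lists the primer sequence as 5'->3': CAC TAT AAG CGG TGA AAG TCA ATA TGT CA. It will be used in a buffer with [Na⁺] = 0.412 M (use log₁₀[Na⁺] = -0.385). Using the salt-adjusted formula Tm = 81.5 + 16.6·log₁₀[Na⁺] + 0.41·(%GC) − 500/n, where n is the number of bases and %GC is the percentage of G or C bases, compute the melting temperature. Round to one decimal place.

Length n = 29. G=6, A=11, T=7, C=5
G+C = 11, so %GC = 11/29 × 100 = 37.931%
Salt term: 16.6 × (-0.385) = -6.391
GC term: 0.41 × 37.931 = 15.552; length term: −500/29 = −17.241
Tm = 81.5 + (-6.391) + 15.552 − 17.241 = 73.42 → 73.4°C

73.4°C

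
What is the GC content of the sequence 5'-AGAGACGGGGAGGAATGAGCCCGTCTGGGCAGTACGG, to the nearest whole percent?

Scanning the sequence gives A=9, T=4, C=7, G=17.
G+C = 17 + 7 = 24 out of 37 bases
%GC = 24/37 × 100 = 64.86% ≈ 65%

65%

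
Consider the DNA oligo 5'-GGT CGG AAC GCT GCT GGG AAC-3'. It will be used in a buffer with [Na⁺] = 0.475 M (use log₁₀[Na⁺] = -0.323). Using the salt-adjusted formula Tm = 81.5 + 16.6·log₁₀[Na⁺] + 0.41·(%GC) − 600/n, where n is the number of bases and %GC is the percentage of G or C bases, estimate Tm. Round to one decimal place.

74.9°C

Length n = 21. Scanning the sequence gives G=9, A=4, T=3, C=5.
G+C = 14, so %GC = 14/21 × 100 = 66.667%
Salt term: 16.6 × (-0.323) = -5.362
GC term: 0.41 × 66.667 = 27.333; length term: −600/21 = −28.571
Tm = 81.5 + (-5.362) + 27.333 − 28.571 = 74.9 → 74.9°C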